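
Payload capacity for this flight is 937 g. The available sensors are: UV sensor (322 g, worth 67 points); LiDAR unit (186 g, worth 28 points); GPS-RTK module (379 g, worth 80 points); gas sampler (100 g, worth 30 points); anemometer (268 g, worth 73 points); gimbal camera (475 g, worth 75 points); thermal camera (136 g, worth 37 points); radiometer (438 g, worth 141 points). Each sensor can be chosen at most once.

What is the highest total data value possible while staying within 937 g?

251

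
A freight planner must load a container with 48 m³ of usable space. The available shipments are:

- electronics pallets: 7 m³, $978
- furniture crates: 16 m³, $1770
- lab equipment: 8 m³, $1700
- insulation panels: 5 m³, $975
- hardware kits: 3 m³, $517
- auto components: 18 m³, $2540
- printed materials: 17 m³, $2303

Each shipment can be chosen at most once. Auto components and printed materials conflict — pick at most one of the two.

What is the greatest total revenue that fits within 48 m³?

6985

Ranking by ratio (revenue/m³): lab equipment 212.50, insulation panels 195.00, hardware kits 172.33.
Taking the top-ratio shipments first gives electronics pallets + lab equipment + insulation panels + hardware kits + auto components for 6710 (41 m³).
Replace electronics pallets and hardware kits with furniture crates: the trade gains 275 net, giving 6985 at 47 m³.
Next best is electronics pallets + furniture crates + lab equipment + printed materials at 6751 (48 m³) — short by 234.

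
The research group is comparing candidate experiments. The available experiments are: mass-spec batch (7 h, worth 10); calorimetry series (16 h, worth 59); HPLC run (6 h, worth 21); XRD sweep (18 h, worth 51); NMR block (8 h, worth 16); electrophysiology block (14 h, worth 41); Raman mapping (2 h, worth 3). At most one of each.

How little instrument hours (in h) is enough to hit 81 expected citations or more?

24

Look for the lowest-instrument combination reaching 81.
Taking calorimetry series + HPLC run + Raman mapping gives 83 (≥ 81) for 24 h.
No combination under 24 h hits 81.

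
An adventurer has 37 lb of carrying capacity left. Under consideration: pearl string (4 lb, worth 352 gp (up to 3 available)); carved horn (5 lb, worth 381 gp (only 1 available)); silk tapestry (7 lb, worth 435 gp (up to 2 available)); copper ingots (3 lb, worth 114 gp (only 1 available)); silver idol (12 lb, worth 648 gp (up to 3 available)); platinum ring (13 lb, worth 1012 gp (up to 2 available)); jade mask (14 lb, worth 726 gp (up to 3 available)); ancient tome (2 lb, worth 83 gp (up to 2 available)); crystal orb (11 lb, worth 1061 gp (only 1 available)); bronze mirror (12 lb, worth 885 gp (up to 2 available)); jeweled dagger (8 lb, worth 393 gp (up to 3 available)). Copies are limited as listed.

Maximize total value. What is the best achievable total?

3158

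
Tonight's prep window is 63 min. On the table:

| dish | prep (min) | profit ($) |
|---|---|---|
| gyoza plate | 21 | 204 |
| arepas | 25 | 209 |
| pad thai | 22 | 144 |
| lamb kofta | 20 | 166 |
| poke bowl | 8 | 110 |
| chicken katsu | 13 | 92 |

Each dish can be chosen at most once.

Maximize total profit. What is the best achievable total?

572

Taking the top-ratio dishes first gives gyoza plate + arepas + poke bowl for 523 (54 min).
Replace arepas with lamb kofta + chicken katsu: the trade gains 49 net, giving 572 at 62 min.
No other feasible combination exceeds 572.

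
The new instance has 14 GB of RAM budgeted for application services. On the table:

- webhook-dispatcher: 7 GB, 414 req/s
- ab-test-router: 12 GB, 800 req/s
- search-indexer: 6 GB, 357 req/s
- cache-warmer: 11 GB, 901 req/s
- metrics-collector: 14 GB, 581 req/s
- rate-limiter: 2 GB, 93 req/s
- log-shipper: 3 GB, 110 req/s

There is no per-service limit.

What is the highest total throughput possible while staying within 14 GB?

The ratio heuristic lands on cache-warmer + rate-limiter (994) but leaves 1 GB idle.
Replace rate-limiter with log-shipper: the trade gains 17 net, giving 1011 at 14 GB.
Nothing else within 14 GB beats 1011.

1011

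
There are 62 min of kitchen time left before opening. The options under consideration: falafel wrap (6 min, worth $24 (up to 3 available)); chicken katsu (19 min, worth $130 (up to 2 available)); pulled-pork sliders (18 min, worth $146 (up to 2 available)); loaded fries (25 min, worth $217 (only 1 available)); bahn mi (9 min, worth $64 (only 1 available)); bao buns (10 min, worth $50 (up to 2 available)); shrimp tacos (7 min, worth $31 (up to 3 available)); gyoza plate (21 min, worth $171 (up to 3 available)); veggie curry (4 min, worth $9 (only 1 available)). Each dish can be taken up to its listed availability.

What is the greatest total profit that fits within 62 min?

Density check — loaded fries 8.68, gyoza plate 8.14, pulled-pork sliders 8.11, bahn mi 7.11 are the best per min.
Greedy by ratio would take loaded fries + bahn mi + shrimp tacos + gyoza plate: 62 min used, total 483.
Dropping bahn mi and shrimp tacos and gyoza plate frees 37 min; slotting in 2×pulled-pork sliders (36 min) lifts the total to 509 at 61 min.
No other feasible combination exceeds 509.

509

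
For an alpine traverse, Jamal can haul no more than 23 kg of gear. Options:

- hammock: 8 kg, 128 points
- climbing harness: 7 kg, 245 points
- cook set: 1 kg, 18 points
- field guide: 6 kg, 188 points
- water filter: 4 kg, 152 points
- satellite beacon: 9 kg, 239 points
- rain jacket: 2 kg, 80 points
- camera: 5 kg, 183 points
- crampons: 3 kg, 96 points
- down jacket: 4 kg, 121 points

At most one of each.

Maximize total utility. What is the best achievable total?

799

Filling by ratio: climbing harness + cook set + water filter + rain jacket + camera + crampons for 774, with 1 kg left unused.
The 3 kg tied up in crampons is better spent on down jacket — total rises to 799 (23 kg).
Every other selection either busts 23 kg or fails to beat 799.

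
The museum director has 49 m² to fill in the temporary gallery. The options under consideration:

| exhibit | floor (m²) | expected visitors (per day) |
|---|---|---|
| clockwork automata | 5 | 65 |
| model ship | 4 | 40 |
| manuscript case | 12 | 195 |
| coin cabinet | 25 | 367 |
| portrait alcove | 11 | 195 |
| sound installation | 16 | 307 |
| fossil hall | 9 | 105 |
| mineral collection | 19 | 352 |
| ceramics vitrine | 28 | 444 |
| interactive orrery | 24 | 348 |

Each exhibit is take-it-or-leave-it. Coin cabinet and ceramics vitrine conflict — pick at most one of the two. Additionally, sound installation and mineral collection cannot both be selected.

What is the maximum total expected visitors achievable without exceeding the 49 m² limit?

816

Best packing: clockwork automata + sound installation + ceramics vitrine — 49 m², 816 total.
No other feasible combination exceeds 816.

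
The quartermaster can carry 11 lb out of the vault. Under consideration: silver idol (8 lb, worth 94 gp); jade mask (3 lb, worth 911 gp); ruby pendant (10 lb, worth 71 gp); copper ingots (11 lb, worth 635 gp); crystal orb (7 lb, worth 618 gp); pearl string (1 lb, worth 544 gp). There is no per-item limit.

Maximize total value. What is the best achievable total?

5984

Density check — pearl string 544.00, jade mask 303.67, crystal orb 88.29, copper ingots 57.73 are the best per lb.
Taking 11×pearl string: 11 lb used, 5984 in value.
Nothing else within 11 lb beats 5984.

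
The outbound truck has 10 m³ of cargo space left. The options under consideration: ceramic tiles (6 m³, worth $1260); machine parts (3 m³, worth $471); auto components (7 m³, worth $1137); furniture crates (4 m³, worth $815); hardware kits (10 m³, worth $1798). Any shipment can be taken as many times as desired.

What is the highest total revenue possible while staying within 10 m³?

By revenue per m³: ceramic tiles 210.00, furniture crates 203.75, hardware kits 179.80 lead.
The ratio ordering already packs tightly: ceramic tiles + furniture crates, 10 m³, 2075.
That's the maximum — no swap from here does better than 2075.

2075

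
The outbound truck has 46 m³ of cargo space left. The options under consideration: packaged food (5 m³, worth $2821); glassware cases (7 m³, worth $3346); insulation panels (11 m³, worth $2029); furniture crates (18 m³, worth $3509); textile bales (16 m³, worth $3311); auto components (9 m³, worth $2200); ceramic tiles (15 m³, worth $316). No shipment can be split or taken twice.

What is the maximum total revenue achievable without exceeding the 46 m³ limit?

The ratio heuristic lands on packaged food + glassware cases + textile bales + auto components (11678) but leaves 9 m³ idle.
Dropping auto components frees 9 m³; slotting in furniture crates (18 m³) lifts the total to 12987 at 46 m³.
Next best is packaged food + glassware cases + furniture crates + auto components at 11876 (39 m³) — short by 1111.

12987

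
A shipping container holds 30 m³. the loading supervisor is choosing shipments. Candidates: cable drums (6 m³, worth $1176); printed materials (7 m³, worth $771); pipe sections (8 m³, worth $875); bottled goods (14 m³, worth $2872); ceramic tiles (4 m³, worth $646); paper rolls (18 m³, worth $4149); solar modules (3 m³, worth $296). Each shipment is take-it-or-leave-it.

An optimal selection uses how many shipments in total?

3

The maximum revenue within 30 m³ is 5971.
For example cable drums + ceramic tiles + paper rolls achieves it, using 28 m³.
Every optimal selection uses 3 shipments.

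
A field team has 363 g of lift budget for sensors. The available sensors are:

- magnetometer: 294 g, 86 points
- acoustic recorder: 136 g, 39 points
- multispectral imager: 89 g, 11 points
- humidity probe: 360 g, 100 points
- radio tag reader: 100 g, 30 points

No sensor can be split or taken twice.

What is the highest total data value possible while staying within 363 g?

The ratio heuristic lands on acoustic recorder + multispectral imager + radio tag reader (80) but leaves 38 g idle.
Dropping acoustic recorder and multispectral imager and radio tag reader frees 325 g; slotting in humidity probe (360 g) lifts the total to 100 at 360 g.
Every other selection either busts 363 g or fails to beat 100.

100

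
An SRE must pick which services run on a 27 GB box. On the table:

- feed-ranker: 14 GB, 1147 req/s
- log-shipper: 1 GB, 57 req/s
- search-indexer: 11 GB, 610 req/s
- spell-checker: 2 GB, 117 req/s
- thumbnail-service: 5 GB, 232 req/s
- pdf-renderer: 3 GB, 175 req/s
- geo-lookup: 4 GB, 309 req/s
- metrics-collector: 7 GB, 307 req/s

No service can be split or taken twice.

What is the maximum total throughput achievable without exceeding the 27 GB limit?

Filling by ratio: feed-ranker + log-shipper + spell-checker + pdf-renderer + geo-lookup for 1805, with 3 GB left unused.
The 2 GB tied up in spell-checker is better spent on thumbnail-service — total rises to 1920 (27 GB).
Runner-up feed-ranker + spell-checker + geo-lookup + metrics-collector tops out at 1880.

1920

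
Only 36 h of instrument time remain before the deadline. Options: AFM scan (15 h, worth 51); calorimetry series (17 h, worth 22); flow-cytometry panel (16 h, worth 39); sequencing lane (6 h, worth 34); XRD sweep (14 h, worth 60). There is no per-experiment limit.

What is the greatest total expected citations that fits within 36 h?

Ranking by ratio (expected citations/h): sequencing lane 5.67, XRD sweep 4.29, AFM scan 3.40.
Best packing: 6×sequencing lane — 36 h, 204 total.
That's the maximum — no swap from here does better than 204.

204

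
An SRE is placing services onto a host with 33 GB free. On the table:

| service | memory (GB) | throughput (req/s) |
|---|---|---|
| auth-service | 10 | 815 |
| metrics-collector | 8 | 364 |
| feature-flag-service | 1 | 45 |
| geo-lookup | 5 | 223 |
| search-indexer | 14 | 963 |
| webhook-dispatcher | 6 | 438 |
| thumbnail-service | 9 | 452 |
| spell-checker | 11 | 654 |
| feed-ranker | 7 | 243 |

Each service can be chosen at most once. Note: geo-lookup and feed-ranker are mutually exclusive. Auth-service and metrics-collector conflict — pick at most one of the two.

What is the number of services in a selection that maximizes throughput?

4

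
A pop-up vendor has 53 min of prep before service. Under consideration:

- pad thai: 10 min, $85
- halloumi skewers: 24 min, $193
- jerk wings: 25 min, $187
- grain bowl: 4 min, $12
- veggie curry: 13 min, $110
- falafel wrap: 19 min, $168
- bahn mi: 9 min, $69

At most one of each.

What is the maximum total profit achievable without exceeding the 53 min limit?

446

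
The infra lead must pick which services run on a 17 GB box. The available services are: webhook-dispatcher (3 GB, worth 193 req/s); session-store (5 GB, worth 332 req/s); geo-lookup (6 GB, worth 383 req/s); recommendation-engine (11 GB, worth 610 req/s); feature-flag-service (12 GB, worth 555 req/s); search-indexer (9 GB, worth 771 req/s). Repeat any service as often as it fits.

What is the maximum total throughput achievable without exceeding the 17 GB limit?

Webhook-dispatcher + session-store + search-indexer uses 17 of the 17 GB and totals 1296.
Nothing else within 17 GB beats 1296.

1296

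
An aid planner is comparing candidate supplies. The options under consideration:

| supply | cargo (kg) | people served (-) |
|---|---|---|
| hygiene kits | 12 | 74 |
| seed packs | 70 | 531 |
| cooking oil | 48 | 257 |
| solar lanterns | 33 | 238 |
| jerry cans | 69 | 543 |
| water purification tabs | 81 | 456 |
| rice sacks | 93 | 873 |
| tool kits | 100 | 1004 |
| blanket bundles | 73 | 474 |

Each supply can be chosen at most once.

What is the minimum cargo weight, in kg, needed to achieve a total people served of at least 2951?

Minimise kg subject to total people served ≥ 2951.
seed packs + jerry cans + rice sacks + tool kits: 2951 people served at 332 kg.
No combination under 332 kg hits 2951.

332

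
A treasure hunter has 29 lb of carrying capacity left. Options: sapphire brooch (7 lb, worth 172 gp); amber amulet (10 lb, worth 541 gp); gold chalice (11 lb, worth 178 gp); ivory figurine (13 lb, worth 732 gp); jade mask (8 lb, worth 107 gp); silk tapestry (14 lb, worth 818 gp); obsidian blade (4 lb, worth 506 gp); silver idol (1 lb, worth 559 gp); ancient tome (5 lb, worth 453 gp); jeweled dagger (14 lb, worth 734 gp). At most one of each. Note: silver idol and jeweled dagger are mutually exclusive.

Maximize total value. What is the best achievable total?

Taking the top-ratio items first gives silk tapestry + obsidian blade + silver idol + ancient tome for 2336 (24 lb).
The 5 lb tied up in ancient tome is better spent on amber amulet — total rises to 2424 (29 lb).

2424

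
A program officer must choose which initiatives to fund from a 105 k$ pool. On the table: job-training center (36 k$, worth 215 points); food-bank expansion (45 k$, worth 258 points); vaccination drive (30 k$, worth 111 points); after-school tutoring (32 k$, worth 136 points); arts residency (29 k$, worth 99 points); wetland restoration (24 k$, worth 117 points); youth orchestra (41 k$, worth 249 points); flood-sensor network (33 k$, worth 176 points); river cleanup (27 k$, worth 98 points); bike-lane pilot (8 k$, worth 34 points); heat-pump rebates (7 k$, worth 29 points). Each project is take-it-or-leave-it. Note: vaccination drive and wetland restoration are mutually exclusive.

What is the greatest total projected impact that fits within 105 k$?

Filling by ratio: job-training center + wetland restoration + youth orchestra for 581, with 4 k$ left unused.
The 41 k$ tied up in youth orchestra is better spent on food-bank expansion — total rises to 590 (105 k$).
No other feasible combination exceeds 590.

590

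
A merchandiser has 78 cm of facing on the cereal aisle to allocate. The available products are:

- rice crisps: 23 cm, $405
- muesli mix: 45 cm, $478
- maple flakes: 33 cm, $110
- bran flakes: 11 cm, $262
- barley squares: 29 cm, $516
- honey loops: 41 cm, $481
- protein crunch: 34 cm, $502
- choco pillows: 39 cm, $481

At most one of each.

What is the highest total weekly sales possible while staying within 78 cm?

1280

A density-first pass picks rice crisps + bran flakes + barley squares — 1183 at 63 cm.
The 23 cm tied up in rice crisps is better spent on protein crunch — total rises to 1280 (74 cm).
Runner-up rice crisps + bran flakes + barley squares tops out at 1183.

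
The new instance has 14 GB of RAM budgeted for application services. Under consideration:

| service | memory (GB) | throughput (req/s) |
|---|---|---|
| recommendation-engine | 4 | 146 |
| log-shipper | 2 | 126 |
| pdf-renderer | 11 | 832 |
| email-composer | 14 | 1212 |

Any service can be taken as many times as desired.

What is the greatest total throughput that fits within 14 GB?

Email-composer uses 14 of the 14 GB and totals 1212.
Nothing else within 14 GB beats 1212.

1212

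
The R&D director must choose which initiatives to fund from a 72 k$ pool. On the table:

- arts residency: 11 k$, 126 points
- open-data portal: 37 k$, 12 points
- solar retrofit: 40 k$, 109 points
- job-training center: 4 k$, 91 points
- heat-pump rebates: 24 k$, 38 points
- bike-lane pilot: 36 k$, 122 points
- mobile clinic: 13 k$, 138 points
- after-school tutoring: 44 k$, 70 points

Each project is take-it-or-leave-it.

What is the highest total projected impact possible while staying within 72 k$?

477

Density check — job-training center 22.75, arts residency 11.45, mobile clinic 10.62 are the best per k$.
The ratio ordering already packs tightly: arts residency + job-training center + bike-lane pilot + mobile clinic, 64 k$, 477.
That's the maximum — no swap from here does better than 477.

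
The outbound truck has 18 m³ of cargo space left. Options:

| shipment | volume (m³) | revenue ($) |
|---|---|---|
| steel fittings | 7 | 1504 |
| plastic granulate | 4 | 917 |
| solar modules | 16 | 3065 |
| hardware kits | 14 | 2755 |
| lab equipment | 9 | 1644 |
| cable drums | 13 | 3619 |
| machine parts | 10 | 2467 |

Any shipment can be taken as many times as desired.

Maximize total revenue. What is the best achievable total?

By revenue per m³: cable drums 278.38, machine parts 246.70, plastic granulate 229.25 lead.
Taking plastic granulate + cable drums: 17 m³ used, 4536 in revenue.
No other feasible combination exceeds 4536.

4536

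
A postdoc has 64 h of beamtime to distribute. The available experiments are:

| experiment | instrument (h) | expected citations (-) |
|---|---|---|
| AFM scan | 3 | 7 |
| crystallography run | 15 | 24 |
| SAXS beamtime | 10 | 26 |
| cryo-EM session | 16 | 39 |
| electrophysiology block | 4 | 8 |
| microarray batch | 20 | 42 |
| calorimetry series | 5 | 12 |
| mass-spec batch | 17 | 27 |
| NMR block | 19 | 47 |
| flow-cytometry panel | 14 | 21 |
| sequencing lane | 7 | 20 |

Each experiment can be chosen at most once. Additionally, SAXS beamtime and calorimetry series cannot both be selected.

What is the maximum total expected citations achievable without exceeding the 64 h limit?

150

AFM scan + SAXS beamtime + electrophysiology block + microarray batch + NMR block + sequencing lane uses 63 of the 64 h and totals 150.
Runner-up cryo-EM session + electrophysiology block + microarray batch + calorimetry series + NMR block tops out at 148.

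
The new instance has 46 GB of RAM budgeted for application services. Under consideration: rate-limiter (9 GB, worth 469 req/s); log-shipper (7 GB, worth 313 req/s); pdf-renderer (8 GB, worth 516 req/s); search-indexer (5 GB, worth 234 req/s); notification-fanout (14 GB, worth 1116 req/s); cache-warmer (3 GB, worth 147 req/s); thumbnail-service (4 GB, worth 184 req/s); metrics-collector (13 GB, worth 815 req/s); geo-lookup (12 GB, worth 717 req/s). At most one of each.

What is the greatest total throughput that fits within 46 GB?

2979

A density-first pass picks rate-limiter + pdf-renderer + notification-fanout + metrics-collector — 2916 at 44 GB.
Using the slack differently, notification-fanout + cache-warmer + thumbnail-service + metrics-collector + geo-lookup comes to 2979 at 46 GB.
That's the maximum — no swap from here does better than 2979.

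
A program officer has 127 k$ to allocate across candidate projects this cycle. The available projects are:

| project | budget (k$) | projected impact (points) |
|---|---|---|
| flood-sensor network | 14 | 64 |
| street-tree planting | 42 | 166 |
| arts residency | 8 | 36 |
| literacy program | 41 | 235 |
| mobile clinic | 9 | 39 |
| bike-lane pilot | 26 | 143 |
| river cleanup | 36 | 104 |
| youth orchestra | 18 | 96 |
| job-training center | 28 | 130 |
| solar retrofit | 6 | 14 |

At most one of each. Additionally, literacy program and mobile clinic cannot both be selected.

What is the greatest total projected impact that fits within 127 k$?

Best packing: flood-sensor network + literacy program + bike-lane pilot + youth orchestra + job-training center — 127 k$, 668 total.
Runner-up arts residency + literacy program + bike-lane pilot + youth orchestra + job-training center + solar retrofit tops out at 654.

668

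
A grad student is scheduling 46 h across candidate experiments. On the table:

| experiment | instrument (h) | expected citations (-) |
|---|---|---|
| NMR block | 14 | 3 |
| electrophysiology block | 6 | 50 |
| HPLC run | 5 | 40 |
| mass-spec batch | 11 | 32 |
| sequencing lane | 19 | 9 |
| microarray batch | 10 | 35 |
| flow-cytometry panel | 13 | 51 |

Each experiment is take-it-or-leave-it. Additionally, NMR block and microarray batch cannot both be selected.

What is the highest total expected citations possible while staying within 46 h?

Density check — electrophysiology block 8.33, HPLC run 8.00, flow-cytometry panel 3.92 are the best per h.
The ratio ordering already packs tightly: electrophysiology block + HPLC run + mass-spec batch + microarray batch + flow-cytometry panel, 45 h, 208.
Runner-up electrophysiology block + HPLC run + microarray batch + flow-cytometry panel tops out at 176.

208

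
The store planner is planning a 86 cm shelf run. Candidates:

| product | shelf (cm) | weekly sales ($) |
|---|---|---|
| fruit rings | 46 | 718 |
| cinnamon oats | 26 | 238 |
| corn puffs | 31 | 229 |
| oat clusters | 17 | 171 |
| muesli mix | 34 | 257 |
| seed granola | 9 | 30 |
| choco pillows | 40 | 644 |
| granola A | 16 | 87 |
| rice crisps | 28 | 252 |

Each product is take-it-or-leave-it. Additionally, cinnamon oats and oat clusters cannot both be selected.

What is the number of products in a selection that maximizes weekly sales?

The maximum weekly sales within 86 cm is 1362.
One optimal bundle: fruit rings + choco pillows (86 cm).
All optima have 2 products.

2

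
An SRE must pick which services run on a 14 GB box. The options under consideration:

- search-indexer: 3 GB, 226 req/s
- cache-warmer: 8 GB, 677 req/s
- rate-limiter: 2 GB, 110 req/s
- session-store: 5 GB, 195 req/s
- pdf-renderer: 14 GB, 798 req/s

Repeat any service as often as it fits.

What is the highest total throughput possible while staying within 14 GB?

1129

By throughput per GB: cache-warmer 84.62, search-indexer 75.33, pdf-renderer 57.00 lead.
The ratio ordering already packs tightly: 2×search-indexer + cache-warmer, 14 GB, 1129.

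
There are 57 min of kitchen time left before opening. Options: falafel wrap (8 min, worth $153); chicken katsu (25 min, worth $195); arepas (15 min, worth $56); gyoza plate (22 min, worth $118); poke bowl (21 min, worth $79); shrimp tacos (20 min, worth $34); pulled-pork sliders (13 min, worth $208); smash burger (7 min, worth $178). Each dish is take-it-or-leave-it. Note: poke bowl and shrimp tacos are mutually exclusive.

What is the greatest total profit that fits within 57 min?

The ratio ordering already packs tightly: falafel wrap + chicken katsu + pulled-pork sliders + smash burger, 53 min, 734.
Next best is falafel wrap + gyoza plate + pulled-pork sliders + smash burger at 657 (50 min) — short by 77.

734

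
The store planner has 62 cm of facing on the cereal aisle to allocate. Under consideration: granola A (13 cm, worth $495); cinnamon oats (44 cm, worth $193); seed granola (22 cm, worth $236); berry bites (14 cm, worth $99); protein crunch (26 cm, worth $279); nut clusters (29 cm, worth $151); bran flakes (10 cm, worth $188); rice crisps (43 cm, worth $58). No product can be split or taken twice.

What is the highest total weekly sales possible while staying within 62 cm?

1018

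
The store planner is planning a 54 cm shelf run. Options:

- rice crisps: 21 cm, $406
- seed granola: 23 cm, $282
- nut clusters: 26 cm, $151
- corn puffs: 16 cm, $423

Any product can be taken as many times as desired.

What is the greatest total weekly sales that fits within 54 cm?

Taking 3×corn puffs: 48 cm used, 1269 in weekly sales.
No other feasible combination exceeds 1269.

1269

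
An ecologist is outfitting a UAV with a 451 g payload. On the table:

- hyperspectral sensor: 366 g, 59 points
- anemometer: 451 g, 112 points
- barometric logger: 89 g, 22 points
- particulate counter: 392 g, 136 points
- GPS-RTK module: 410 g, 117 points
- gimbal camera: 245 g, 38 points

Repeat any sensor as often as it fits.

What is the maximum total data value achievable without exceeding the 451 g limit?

Best packing: particulate counter — 392 g, 136 total.
That's the maximum — no swap from here does better than 136.

136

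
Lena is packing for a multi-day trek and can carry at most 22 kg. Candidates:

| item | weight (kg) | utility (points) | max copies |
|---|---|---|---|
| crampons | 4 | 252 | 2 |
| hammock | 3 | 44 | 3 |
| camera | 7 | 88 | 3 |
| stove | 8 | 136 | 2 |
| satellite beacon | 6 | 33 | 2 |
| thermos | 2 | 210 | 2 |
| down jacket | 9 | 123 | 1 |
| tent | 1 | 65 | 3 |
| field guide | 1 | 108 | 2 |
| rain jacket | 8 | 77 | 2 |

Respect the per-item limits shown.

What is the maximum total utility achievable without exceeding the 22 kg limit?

Best packing: 2×crampons + hammock + 2×thermos + 3×tent + 2×field guide — 20 kg, 1379 total.
Nothing else within 22 kg beats 1379.

1379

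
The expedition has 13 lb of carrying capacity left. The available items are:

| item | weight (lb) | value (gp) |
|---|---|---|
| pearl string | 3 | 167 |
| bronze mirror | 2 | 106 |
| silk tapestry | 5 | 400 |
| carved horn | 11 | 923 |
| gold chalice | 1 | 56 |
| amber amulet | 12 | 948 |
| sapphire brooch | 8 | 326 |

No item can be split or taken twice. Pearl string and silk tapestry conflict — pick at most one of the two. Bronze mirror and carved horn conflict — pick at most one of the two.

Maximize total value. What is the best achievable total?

Ranking by ratio (value/lb): carved horn 83.91, silk tapestry 80.00, amber amulet 79.00, gold chalice 56.00.
The ratio heuristic lands on carved horn + gold chalice (979) but leaves 1 lb idle.
The 11 lb tied up in carved horn is better spent on amber amulet — total rises to 1004 (13 lb).

1004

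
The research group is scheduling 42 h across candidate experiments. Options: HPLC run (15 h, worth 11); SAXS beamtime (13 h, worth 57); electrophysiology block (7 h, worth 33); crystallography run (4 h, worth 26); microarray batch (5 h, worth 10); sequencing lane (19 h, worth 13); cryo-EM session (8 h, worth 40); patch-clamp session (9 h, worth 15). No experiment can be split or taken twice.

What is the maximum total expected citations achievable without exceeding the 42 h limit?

171

By expected citations per h: crystallography run 6.50, cryo-EM session 5.00, electrophysiology block 4.71, SAXS beamtime 4.38 lead.
A density-first pass picks SAXS beamtime + electrophysiology block + crystallography run + microarray batch + cryo-EM session — 166 at 37 h.
Replace microarray batch with patch-clamp session: the trade gains 5 net, giving 171 at 41 h.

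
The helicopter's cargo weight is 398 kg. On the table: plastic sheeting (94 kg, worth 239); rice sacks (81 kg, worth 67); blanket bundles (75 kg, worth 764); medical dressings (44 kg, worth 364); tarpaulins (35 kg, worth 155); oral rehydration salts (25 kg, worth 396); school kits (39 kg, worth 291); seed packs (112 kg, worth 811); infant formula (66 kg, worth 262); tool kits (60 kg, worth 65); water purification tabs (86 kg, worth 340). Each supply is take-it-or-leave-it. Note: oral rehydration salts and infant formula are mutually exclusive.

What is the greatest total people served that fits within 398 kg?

2966

By people served per kg: oral rehydration salts 15.84, blanket bundles 10.19, medical dressings 8.27 lead.
Blanket bundles + medical dressings + oral rehydration salts + school kits + seed packs + water purification tabs uses 381 of the 398 kg and totals 2966.
No other feasible combination exceeds 2966.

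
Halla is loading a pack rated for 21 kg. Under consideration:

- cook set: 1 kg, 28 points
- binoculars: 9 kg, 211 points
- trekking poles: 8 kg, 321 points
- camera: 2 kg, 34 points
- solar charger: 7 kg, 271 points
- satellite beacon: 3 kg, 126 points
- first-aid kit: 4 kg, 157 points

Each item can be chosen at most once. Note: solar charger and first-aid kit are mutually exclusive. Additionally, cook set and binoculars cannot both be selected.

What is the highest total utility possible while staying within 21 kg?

Density check — satellite beacon 42.00, trekking poles 40.12, first-aid kit 39.25 are the best per kg.
A density-first pass picks cook set + trekking poles + camera + satellite beacon + first-aid kit — 666 at 18 kg.
Replace first-aid kit with solar charger: the trade gains 114 net, giving 780 at 21 kg.
The closest alternative, trekking poles + camera + solar charger + satellite beacon, reaches only 752.

780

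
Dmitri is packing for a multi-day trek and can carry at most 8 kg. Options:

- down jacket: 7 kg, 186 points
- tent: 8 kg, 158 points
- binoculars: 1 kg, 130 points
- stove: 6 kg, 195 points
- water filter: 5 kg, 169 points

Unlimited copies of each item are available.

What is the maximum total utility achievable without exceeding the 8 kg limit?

Density check — binoculars 130.00, water filter 33.80, stove 32.50, down jacket 26.57 are the best per kg.
8×binoculars uses 8 of the 8 kg and totals 1040.

1040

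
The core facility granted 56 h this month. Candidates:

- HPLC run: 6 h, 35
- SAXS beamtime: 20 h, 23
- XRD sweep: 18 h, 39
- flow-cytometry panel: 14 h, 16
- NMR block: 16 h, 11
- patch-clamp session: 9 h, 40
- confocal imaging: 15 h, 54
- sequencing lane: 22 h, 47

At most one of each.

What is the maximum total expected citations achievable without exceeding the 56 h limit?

176

Ranking by ratio (expected citations/h): HPLC run 5.83, patch-clamp session 4.44, confocal imaging 3.60.
The ratio heuristic lands on HPLC run + XRD sweep + patch-clamp session + confocal imaging (168) but leaves 8 h idle.
Replace XRD sweep with sequencing lane: the trade gains 8 net, giving 176 at 52 h.
The spare 4 h is too small for any remaining experiment, and no exchange beats 176.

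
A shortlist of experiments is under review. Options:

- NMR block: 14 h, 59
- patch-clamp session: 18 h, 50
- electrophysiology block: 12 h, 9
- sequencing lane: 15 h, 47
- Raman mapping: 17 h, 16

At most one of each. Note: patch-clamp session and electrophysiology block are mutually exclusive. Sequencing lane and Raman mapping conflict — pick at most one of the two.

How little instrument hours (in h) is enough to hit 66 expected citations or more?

26

Need the lightest bundle worth ≥ 66.
NMR block + electrophysiology block reaches 68 using 26 h.
Any bundle with less than 26 h falls short of 66.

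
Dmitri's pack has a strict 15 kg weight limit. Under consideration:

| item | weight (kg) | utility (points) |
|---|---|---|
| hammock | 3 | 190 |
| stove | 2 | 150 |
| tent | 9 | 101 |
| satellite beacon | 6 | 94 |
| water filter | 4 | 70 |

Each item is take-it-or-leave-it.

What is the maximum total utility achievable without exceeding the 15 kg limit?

504

Best packing: hammock + stove + satellite beacon + water filter — 15 kg, 504 total.
No other feasible combination exceeds 504.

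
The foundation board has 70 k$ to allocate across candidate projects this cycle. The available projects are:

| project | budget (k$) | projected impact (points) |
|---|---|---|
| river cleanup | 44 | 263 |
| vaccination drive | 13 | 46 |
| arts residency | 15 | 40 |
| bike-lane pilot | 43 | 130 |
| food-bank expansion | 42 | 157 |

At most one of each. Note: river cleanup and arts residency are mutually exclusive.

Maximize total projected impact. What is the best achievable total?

309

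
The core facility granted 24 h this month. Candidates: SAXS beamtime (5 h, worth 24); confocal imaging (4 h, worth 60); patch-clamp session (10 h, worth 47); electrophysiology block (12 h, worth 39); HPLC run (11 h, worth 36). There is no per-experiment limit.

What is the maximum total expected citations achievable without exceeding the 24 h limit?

Best packing: 6×confocal imaging — 24 h, 360 total.
Nothing else within 24 h beats 360.

360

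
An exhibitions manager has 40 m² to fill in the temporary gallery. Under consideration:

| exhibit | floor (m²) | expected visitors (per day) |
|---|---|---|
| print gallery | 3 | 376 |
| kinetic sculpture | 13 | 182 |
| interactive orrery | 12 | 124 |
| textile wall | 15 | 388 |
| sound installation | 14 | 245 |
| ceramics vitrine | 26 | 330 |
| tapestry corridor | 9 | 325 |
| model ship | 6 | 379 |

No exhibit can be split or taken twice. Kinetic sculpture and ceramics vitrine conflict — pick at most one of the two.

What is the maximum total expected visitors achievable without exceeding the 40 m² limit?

1468

By expected visitors per m²: print gallery 125.33, model ship 63.17, tapestry corridor 36.11, textile wall 25.87 lead.
Best packing: print gallery + textile wall + tapestry corridor + model ship — 33 m², 1468 total.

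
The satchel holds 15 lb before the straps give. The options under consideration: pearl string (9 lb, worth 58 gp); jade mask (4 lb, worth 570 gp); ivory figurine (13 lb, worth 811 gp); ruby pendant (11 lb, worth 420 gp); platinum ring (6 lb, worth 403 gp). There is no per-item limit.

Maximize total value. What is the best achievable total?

1710

The ratio ordering already packs tightly: 3×jade mask, 12 lb, 1710.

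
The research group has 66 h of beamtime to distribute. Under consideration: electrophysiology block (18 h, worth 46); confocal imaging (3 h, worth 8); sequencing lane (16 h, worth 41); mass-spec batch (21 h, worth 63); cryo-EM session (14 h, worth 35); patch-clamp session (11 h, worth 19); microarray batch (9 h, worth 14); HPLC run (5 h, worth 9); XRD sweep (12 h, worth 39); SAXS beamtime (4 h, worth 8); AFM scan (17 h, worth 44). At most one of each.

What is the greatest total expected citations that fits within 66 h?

187

Taking the top-ratio experiments first gives confocal imaging + mass-spec batch + HPLC run + XRD sweep + SAXS beamtime + AFM scan for 171 (62 h).
Dropping confocal imaging and HPLC run and SAXS beamtime frees 12 h; slotting in sequencing lane (16 h) lifts the total to 187 at 66 h.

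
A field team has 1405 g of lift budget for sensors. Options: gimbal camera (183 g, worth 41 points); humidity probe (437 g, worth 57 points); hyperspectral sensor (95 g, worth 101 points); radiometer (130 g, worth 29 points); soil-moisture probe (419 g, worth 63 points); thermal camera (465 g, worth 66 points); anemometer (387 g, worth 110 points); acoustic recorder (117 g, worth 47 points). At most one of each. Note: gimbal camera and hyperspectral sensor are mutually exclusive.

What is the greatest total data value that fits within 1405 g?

353

By data value per g: hyperspectral sensor 1.06, acoustic recorder 0.40, anemometer 0.28, gimbal camera 0.22 lead.
Hyperspectral sensor + radiometer + thermal camera + anemometer + acoustic recorder uses 1194 of the 1405 g and totals 353.
Runner-up hyperspectral sensor + radiometer + soil-moisture probe + anemometer + acoustic recorder tops out at 350.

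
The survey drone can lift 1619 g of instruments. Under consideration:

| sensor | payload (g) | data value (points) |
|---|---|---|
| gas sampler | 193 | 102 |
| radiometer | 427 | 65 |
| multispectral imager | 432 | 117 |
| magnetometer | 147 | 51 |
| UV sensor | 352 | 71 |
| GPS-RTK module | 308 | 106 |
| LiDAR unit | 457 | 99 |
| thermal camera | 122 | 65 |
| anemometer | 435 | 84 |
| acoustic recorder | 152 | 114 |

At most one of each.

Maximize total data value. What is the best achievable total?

Ranking by ratio (data value/g): acoustic recorder 0.75, thermal camera 0.53, gas sampler 0.53, magnetometer 0.35.
A density-first pass picks gas sampler + multispectral imager + magnetometer + GPS-RTK module + thermal camera + acoustic recorder — 555 at 1354 g.
The 147 g tied up in magnetometer is better spent on UV sensor — total rises to 575 (1559 g).

575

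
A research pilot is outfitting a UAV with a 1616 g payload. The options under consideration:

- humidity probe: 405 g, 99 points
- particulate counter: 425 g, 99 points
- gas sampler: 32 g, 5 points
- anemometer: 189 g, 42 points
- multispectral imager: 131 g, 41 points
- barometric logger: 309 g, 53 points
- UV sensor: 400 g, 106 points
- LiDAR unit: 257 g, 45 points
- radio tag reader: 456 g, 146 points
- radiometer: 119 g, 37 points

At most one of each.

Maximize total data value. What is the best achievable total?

Density check — radio tag reader 0.32, multispectral imager 0.31, radiometer 0.31, UV sensor 0.27 are the best per g.
The ratio heuristic lands on humidity probe + gas sampler + multispectral imager + UV sensor + radio tag reader + radiometer (434) but leaves 73 g idle.
Dropping radiometer frees 119 g; slotting in anemometer (189 g) lifts the total to 439 at 1613 g.
Next best is humidity probe + gas sampler + anemometer + UV sensor + radio tag reader + radiometer at 435 (1601 g) — short by 4.

439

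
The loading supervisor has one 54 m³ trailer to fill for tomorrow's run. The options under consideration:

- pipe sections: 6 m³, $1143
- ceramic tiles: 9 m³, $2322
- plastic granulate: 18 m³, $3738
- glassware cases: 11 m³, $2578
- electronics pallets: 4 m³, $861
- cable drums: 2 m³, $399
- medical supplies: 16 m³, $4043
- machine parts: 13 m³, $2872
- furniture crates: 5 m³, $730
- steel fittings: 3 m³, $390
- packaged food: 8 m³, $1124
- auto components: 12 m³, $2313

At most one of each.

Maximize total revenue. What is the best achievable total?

12681

Ranking by ratio (revenue/m³): ceramic tiles 258.00, medical supplies 252.69, glassware cases 234.36.
Taking the top-ratio shipments first gives ceramic tiles + glassware cases + electronics pallets + medical supplies + machine parts for 12676 (53 m³).
The 17 m³ tied up in electronics pallets and machine parts is better spent on plastic granulate — total rises to 12681 (54 m³).
The closest alternative, ceramic tiles + glassware cases + electronics pallets + medical supplies + machine parts, reaches only 12676.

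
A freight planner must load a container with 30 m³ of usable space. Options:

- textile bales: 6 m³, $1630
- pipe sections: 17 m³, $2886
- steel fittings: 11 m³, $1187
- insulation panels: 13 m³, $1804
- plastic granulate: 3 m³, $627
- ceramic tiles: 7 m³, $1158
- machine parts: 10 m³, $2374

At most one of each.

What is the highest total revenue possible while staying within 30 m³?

5887

A density-first pass picks textile bales + plastic granulate + ceramic tiles + machine parts — 5789 at 26 m³.
The 13 m³ tied up in textile bales and ceramic tiles is better spent on pipe sections — total rises to 5887 (30 m³).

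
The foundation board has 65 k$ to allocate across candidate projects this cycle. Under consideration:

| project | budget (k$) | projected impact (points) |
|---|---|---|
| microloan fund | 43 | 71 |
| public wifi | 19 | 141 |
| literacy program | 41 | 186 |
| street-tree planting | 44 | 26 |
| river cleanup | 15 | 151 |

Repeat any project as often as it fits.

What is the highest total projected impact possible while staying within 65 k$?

604

The ratio ordering already packs tightly: 4×river cleanup, 60 k$, 604.
The spare 5 k$ is too small for any remaining project, and no exchange beats 604.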